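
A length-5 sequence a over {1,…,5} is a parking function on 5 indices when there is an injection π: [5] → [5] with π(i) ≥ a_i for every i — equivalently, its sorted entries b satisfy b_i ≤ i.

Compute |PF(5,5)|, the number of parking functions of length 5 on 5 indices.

|PF(5,5)| = (5−5+1)·(5+1)^(5−1) = 1·1296 = 1296 (Pollak)
One tuple (1,2,5,1,4) → sorted (1,1,2,4,5): b_i ≤ i ∀i, a PF.

1296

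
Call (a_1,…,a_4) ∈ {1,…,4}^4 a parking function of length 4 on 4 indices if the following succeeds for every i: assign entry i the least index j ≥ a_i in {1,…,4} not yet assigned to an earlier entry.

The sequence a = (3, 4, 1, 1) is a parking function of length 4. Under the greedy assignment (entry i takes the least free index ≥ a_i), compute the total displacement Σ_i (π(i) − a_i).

Σπ = 4·5/2 = 10 (π permutes [4]); Σa = 3+4+1+1 = 9; disp = 10−9 = 1.

1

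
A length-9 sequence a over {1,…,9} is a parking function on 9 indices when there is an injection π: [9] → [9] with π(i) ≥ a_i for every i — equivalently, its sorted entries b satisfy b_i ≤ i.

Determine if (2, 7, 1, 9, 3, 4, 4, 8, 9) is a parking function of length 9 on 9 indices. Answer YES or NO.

NO

Rearranged: b = (1, 2, 3, 4, 4, 7, 8, 9, 9).
  b_1=1 ≤ 1
  b_2=2 ≤ 2
  b_3=3 ≤ 3
  b_4=4 ≤ 4
  b_5=4 ≤ 5
  b_6=7 > 6
  fails at i=6 ⇒ NO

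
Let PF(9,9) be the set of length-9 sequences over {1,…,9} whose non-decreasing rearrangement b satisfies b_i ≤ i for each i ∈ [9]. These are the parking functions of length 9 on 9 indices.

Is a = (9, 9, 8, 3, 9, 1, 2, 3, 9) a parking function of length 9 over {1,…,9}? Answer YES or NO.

Order a: b = (1, 2, 3, 3, 8, 9, 9, 9, 9).
  b_1=1 ≤ 1
  b_2=2 ≤ 2
  b_3=3 ≤ 3
  b_4=3 ≤ 4
  b_5=8 > 5
  fails at i=5 ⇒ NO

NO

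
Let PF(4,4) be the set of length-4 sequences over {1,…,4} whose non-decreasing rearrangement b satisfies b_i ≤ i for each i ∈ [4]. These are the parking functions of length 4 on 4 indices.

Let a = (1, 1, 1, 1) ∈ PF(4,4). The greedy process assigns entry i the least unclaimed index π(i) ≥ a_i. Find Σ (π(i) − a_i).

Σπ(i) = 1+…+4 = 10; Σa = 1+1+1+1 = 4; disp = 10−4 = 6.

6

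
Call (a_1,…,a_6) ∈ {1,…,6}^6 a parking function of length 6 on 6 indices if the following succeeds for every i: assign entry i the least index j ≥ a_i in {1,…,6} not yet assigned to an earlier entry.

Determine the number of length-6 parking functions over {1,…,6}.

16807

|PF| = 1·7^5 = 1·16807 = 16807
Check (1,2,4,2,1,1) → sorted (1,1,1,2,2,4): b_i ≤ i ∀i, a PF.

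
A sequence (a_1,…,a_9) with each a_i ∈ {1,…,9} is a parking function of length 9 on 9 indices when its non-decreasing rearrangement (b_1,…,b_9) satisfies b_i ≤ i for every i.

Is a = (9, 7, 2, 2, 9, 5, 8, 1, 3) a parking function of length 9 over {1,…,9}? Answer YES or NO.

NO

Order a: b = (1, 2, 2, 3, 5, 7, 8, 9, 9).
  b_1=1 ≤ 1
  b_2=2 ≤ 2
  b_3=2 ≤ 3
  b_4=3 ≤ 4
  b_5=5 ≤ 5
  b_6=7 > 6
  fails at i=6 ⇒ NO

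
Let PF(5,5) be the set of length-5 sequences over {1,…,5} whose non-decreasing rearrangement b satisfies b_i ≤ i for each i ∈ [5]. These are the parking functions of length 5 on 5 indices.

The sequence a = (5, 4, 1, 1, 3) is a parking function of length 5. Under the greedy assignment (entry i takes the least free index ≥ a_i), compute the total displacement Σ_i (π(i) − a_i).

Σπ = 5·6/2 = 15 (π permutes [5]); Σa = 5+4+1+1+3 = 14; disp = 15−14 = 1.

1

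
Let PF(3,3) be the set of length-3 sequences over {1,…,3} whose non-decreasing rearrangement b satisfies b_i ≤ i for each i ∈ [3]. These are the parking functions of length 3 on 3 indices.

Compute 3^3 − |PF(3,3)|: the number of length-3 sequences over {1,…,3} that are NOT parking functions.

Count = (4−3)·4^(3−1) = 1 · 16 = 16
One tuple (3,1,3) → sorted (1,3,3): b_2=3>2, not a PF.
So 27 − 16 = 11 fail.

11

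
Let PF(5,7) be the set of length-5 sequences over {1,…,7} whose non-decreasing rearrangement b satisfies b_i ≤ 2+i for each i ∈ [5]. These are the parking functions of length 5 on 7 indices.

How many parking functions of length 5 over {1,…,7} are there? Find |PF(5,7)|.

12288

|PF(5,7)| = (8−5)·8^(5−1) = 3 · 4096 = 12288 [KW]
One tuple (7,6,3,1,5) → sorted (1,3,5,6,7): b_i ≤ 2+i ∀i, a PF.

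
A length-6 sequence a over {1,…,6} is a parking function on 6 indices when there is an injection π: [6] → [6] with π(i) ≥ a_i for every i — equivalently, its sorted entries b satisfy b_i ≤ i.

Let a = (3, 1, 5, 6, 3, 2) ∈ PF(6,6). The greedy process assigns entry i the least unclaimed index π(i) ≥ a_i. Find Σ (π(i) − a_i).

1

Σπ = 6·7/2 = 21 (π permutes [6]); Σa = 3+1+5+6+3+2 = 20; disp = 21−20 = 1.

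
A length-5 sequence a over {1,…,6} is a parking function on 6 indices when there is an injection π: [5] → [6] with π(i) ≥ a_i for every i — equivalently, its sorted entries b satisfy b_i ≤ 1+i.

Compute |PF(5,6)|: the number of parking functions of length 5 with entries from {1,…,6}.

4802

|PF| = 2·7^4 = 2·2401 = 4802 [KW]
Check (5,2,4,1,1) → sorted (1,1,2,4,5): b_i ≤ 1+i ∀i, a PF.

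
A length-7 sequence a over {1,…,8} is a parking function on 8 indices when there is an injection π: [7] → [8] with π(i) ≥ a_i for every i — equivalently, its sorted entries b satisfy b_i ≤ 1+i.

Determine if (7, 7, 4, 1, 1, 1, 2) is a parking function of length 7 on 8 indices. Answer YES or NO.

Sorted: b = (1, 1, 1, 2, 4, 7, 7).
  b_1=1 ≤ 2
  b_2=1 ≤ 3
  b_3=1 ≤ 4
  b_4=2 ≤ 5
  b_5=4 ≤ 6
  b_6=7 ≤ 7
  b_7=7 ≤ 8
All bounds hold ⇒ YES

YES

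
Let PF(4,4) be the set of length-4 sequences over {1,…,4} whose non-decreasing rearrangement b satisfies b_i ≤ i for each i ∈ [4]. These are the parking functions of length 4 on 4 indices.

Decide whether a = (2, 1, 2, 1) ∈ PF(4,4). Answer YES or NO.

YES

Order a: b = (1, 1, 2, 2).
  b_1=1 ≤ 1
  b_2=1 ≤ 2
  b_3=2 ≤ 3
  b_4=2 ≤ 4
All bounds hold ⇒ YES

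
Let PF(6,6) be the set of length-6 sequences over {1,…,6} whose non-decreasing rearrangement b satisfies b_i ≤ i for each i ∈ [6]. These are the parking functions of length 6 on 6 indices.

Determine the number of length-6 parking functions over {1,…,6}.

|PF(6,6)| = (6−6+1)·(6+1)^(6−1) = 1×16807 = 16807
E.g. (6,3,1,1,4,1) → sorted (1,1,1,3,4,6): b_i ≤ i ∀i, a PF.

16807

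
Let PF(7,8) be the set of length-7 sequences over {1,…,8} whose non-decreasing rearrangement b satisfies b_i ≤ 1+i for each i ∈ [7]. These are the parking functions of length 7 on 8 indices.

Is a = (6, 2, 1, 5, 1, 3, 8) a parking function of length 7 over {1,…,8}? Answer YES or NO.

YES

Sorted: b = (1, 1, 2, 3, 5, 6, 8).
  b_1=1 ≤ 2
  b_2=1 ≤ 3
  b_3=2 ≤ 4
  b_4=3 ≤ 5
  b_5=5 ≤ 6
  b_6=6 ≤ 7
  b_7=8 ≤ 8
All bounds hold ⇒ YES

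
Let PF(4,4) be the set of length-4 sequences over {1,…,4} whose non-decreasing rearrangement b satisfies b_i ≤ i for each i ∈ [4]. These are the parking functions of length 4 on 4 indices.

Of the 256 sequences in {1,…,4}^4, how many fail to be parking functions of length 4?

131

|PF| = (5−4)·5^(4−1) = 1·125 = 125 (Konheim–Weiss)
Example (3,4,3,3) → sorted (3,3,3,4): b_1=3>1, not a PF.
Total 256; non-PF = 256−125 = 131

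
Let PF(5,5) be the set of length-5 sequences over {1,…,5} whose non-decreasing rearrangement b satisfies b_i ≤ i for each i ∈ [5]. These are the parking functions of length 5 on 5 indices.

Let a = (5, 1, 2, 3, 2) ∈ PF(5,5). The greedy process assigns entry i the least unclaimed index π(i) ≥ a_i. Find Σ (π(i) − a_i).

Σπ(i) = 1+…+5 = 15; Σa = 5+1+2+3+2 = 13; disp = 15−13 = 2.

2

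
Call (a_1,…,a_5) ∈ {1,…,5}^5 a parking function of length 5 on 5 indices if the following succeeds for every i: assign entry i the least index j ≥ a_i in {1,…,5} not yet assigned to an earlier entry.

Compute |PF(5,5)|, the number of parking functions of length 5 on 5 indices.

|PF| = (6−5)·6^(5−1) = 1·1296 = 1296
E.g. (1,4,3,5,2) → sorted (1,2,3,4,5): b_i ≤ i ∀i, a PF.

1296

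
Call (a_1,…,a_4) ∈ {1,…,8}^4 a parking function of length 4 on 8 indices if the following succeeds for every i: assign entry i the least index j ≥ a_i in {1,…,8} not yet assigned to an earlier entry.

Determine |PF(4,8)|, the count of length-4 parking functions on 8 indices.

|PF(4,8)| = 5·9^3 = 5·729 = 3645 [KW]
One tuple (8,2,2,2) → sorted (2,2,2,8): b_i ≤ 4+i ∀i, a PF.

3645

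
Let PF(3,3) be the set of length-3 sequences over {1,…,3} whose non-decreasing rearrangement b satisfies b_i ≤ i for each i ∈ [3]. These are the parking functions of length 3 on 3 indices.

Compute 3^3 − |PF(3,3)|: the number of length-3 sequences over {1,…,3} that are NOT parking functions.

11

|PF| = (4−3)·4^(3−1) = 1 · 16 = 16 (Konheim–Weiss)
E.g. (3,3,2) → sorted (2,3,3): b_1=2>1, not a PF.
3^3 − 16 = 27 − 16 = 11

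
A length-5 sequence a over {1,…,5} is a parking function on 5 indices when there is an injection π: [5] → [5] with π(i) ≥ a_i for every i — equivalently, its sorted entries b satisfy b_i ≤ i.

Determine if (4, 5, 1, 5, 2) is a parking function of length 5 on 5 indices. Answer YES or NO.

Rearranged: b = (1, 2, 4, 5, 5).
  b_1=1 ≤ 1
  b_2=2 ≤ 2
  b_3=4 > 3
  fails at i=3 ⇒ NO

NO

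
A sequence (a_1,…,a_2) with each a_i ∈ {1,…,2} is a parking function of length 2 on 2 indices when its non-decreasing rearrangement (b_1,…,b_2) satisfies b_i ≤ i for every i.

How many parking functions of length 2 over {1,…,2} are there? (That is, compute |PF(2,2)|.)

|PF| = (3−2)·3^(2−1) = 1 · 3 = 3
Example (1,1) → sorted (1,1): b_i ≤ i ∀i, a PF.

3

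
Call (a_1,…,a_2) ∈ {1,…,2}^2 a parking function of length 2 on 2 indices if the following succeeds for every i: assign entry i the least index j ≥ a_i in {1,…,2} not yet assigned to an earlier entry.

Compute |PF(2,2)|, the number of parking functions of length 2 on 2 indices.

3

|PF(2,2)| = 1·3^1 = 1 · 3 = 3
Check (1,2) → sorted (1,2): b_i ≤ i ∀i, a PF.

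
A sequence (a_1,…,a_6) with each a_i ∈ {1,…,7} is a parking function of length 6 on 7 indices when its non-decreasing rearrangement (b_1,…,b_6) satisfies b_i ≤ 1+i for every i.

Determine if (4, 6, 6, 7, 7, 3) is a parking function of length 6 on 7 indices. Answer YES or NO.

NO

Rearranged: b = (3, 4, 6, 6, 7, 7).
  b_1=3 > 2
  fails at i=1 ⇒ NO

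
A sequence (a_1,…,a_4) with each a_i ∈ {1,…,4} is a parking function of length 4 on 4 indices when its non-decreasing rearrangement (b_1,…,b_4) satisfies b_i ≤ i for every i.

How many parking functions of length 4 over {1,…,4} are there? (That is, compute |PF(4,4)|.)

|PF| = (5−4)·5^(4−1) = 1 · 125 = 125 (Konheim–Weiss)
Example (3,1,1,1) → sorted (1,1,1,3): b_i ≤ i ∀i, a PF.

125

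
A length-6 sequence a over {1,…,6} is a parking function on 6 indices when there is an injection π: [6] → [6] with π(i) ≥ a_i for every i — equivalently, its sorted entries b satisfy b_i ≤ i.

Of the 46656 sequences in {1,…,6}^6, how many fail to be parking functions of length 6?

|PF(6,6)| = (7−6)·7^(6−1) = 1 · 16807 = 16807
Example (5,5,5,3,4,4) → sorted (3,4,4,5,5,5): b_1=3>1, not a PF.
So 46656 − 16807 = 29849 fail.

29849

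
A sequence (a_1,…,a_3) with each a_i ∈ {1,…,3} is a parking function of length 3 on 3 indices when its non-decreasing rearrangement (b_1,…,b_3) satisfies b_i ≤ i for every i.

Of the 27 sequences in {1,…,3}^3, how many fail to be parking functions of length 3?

11

|PF(3,3)| = (4−3)·4^(3−1) = 1 · 16 = 16
Check (3,3,3) → sorted (3,3,3): b_1=3>1, not a PF.
So 27 − 16 = 11 fail.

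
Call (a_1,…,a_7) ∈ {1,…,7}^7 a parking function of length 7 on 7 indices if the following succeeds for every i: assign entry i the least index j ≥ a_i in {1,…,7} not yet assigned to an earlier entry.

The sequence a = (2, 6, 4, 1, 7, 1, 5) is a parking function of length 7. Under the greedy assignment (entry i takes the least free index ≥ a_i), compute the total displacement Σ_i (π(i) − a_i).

Σπ = 7·8/2 = 28 (π permutes [7]); Σa = 2+6+4+1+7+1+5 = 26; disp = 28−26 = 2.

2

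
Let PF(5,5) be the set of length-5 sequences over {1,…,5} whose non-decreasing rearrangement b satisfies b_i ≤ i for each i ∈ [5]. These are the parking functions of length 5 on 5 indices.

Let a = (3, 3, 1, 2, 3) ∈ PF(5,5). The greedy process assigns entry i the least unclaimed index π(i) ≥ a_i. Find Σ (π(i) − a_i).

Σπ(i) = 1+…+5 = 15; Σa = 3+3+1+2+3 = 12; disp = 15−12 = 3.

3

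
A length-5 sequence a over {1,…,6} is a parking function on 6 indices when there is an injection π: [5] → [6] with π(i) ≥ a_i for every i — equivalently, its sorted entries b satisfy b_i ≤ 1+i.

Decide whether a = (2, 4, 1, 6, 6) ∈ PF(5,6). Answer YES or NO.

NO

Order a: b = (1, 2, 4, 6, 6).
  b_1=1 ≤ 2
  b_2=2 ≤ 3
  b_3=4 ≤ 4
  b_4=6 > 5
  fails at i=4 ⇒ NO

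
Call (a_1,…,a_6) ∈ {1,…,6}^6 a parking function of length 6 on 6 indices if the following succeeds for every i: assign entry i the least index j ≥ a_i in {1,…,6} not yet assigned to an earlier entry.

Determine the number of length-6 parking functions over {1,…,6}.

#PF = (6+1−6)·(6+1)^{6−1} = 1×16807 = 16807 [KW]
One tuple (2,2,4,6,2,1) → sorted (1,2,2,2,4,6): b_i ≤ i ∀i, a PF.

16807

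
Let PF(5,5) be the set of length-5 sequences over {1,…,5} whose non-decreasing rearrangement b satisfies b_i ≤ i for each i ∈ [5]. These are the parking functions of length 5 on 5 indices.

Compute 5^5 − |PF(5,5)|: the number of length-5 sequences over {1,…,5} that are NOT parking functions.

|PF| = (5−5+1)·(5+1)^(5−1) = 1×1296 = 1296 [KW]
Check (4,3,3,5,1) → sorted (1,3,3,4,5): b_2=3>2, not a PF.
Total 3125; non-PF = 3125−1296 = 1829

1829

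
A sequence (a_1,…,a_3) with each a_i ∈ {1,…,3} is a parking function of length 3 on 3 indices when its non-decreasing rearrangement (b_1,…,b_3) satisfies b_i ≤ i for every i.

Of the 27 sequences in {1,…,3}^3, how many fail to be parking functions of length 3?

11

Count = (3+1−3)·(3+1)^{3−1} = 1 · 16 = 16 (Pollak)
One tuple (3,2,2) → sorted (2,2,3): b_1=2>1, not a PF.
So 27 − 16 = 11 fail.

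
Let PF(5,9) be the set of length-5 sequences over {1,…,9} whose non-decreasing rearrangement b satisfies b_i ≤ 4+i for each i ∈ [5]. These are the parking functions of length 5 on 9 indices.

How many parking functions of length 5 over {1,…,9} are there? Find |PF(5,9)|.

Count = 5·10^4 = 5·10000 = 50000
One tuple (2,2,2,4,9) → sorted (2,2,2,4,9): b_i ≤ 4+i ∀i, a PF.

50000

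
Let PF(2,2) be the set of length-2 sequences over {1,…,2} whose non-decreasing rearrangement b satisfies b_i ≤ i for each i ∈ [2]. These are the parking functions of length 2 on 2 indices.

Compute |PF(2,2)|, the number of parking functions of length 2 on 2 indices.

|PF(2,2)| = 1·3^1 = 1 · 3 = 3 [KW]
Example (1,2) → sorted (1,2): b_i ≤ i ∀i, a PF.

3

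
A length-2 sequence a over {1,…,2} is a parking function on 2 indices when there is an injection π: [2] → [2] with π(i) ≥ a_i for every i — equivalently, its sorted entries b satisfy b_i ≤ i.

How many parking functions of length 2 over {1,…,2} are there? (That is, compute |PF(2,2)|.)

3

|PF| = (2+1−2)·(2+1)^{2−1} = 1×3 = 3 [KW]
Check (1,1) → sorted (1,1): b_i ≤ i ∀i, a PF.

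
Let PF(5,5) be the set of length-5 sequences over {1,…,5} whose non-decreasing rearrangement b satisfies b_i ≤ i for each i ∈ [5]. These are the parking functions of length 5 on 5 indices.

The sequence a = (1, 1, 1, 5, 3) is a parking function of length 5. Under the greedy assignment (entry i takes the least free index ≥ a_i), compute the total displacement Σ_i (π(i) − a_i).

Σπ(i) = 1+…+5 = 15; Σa = 1+1+1+5+3 = 11; disp = 15−11 = 4.

4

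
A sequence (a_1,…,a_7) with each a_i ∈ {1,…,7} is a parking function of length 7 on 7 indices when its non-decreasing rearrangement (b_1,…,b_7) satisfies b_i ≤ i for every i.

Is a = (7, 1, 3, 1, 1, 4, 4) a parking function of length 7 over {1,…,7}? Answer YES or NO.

YES

Order a: b = (1, 1, 1, 3, 4, 4, 7).
  b_1=1 ≤ 1
  b_2=1 ≤ 2
  b_3=1 ≤ 3
  b_4=3 ≤ 4
  b_5=4 ≤ 5
  b_6=4 ≤ 6
  b_7=7 ≤ 7
All bounds hold ⇒ YES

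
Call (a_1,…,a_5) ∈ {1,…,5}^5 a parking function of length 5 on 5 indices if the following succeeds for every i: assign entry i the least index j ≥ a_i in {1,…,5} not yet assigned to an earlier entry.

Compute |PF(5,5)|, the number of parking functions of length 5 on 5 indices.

Count = (6−5)·6^(5−1) = 1×1296 = 1296 [KW]
Example (3,3,3,2,1) → sorted (1,2,3,3,3): b_i ≤ i ∀i, a PF.

1296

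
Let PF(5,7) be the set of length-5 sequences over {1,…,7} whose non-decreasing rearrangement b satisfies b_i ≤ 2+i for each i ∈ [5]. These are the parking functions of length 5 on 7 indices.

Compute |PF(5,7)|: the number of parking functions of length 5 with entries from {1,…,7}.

12288

|PF(5,7)| = (8−5)·8^(5−1) = 3 · 4096 = 12288 [KW]
One tuple (5,2,1,1,5) → sorted (1,1,2,5,5): b_i ≤ 2+i ∀i, a PF.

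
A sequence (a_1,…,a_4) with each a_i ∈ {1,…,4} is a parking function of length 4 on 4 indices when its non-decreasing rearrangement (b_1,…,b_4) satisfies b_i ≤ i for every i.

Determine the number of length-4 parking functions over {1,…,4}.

Count = (5−4)·5^(4−1) = 1·125 = 125 [KW]
One tuple (3,1,2,4) → sorted (1,2,3,4): b_i ≤ i ∀i, a PF.

125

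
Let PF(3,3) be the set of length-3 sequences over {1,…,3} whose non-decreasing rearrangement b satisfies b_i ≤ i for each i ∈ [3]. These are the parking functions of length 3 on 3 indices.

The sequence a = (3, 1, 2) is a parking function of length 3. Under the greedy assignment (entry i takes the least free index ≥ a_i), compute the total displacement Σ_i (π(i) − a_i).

Σπ = 3·4/2 = 6 (π permutes [3]); Σa = 3+1+2 = 6; disp = 6−6 = 0.

0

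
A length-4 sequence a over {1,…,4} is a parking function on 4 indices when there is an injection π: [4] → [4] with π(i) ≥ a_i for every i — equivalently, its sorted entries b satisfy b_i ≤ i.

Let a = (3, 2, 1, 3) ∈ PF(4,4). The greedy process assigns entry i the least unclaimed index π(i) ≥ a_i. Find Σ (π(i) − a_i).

1

Σπ = 4·5/2 = 10 (π permutes [4]); Σa = 3+2+1+3 = 9; disp = 10−9 = 1.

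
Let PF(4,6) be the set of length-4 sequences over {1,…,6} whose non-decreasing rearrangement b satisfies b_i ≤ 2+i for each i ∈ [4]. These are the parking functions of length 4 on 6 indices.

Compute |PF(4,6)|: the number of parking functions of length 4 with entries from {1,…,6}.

1029

|PF| = 3·7^3 = 3 · 343 = 1029 (Konheim–Weiss)
Check (2,4,6,3) → sorted (2,3,4,6): b_i ≤ 2+i ∀i, a PF.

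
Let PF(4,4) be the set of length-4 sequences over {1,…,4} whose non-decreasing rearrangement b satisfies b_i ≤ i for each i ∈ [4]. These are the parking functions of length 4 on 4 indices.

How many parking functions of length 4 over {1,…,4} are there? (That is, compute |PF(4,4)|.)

#PF = 1·5^3 = 1·125 = 125 (Konheim–Weiss)
Check (3,2,1,4) → sorted (1,2,3,4): b_i ≤ i ∀i, a PF.

125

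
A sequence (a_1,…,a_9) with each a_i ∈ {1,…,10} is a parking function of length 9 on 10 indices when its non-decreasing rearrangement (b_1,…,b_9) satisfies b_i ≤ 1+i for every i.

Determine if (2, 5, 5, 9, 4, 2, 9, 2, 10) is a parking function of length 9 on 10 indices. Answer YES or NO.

Sorted: b = (2, 2, 2, 4, 5, 5, 9, 9, 10).
  b_1=2 ≤ 2
  b_2=2 ≤ 3
  b_3=2 ≤ 4
  b_4=4 ≤ 5
  b_5=5 ≤ 6
  b_6=5 ≤ 7
  b_7=9 > 8
  fails at i=7 ⇒ NO

NO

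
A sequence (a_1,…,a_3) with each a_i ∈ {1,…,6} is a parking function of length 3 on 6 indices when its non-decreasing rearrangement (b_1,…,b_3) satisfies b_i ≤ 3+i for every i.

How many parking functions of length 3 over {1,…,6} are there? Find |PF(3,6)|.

|PF(3,6)| = (7−3)·7^(3−1) = 4 · 49 = 196 (Konheim–Weiss)
E.g. (4,6,3) → sorted (3,4,6): b_i ≤ 3+i ∀i, a PF.

196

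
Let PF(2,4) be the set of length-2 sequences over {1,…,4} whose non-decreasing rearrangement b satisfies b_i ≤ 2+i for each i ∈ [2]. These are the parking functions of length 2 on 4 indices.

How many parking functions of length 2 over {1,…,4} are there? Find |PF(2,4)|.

15

#PF = (5−2)·5^(2−1) = 3×5 = 15
Check (1,4) → sorted (1,4): b_i ≤ 2+i ∀i, a PF.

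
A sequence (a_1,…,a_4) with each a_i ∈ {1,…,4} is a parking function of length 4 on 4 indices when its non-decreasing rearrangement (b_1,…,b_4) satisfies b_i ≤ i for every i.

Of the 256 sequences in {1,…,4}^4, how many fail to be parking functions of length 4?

|PF(4,4)| = (4−4+1)·(4+1)^(4−1) = 1·125 = 125
E.g. (4,4,4,3) → sorted (3,4,4,4): b_1=3>1, not a PF.
So 256 − 125 = 131 fail.

131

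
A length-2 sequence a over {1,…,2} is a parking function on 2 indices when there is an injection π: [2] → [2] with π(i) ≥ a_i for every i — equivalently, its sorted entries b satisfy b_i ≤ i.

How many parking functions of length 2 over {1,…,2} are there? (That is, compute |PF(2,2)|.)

3

|PF(2,2)| = (3−2)·3^(2−1) = 1 · 3 = 3 (Pollak)
Example (1,1) → sorted (1,1): b_i ≤ i ∀i, a PF.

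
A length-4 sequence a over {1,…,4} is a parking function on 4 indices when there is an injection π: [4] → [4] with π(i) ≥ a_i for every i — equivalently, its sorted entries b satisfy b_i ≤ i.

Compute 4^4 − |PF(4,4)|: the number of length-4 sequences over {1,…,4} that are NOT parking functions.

|PF(4,4)| = (4+1−4)·(4+1)^{4−1} = 1 · 125 = 125 [KW]
Check (4,3,3,3) → sorted (3,3,3,4): b_1=3>1, not a PF.
Total 256; non-PF = 256−125 = 131

131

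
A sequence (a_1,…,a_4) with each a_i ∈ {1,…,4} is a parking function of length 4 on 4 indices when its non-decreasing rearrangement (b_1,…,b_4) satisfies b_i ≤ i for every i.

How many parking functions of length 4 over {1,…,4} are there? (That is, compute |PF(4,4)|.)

|PF| = (5−4)·5^(4−1) = 1·125 = 125 (Konheim–Weiss)
Check (2,1,1,3) → sorted (1,1,2,3): b_i ≤ i ∀i, a PF.

125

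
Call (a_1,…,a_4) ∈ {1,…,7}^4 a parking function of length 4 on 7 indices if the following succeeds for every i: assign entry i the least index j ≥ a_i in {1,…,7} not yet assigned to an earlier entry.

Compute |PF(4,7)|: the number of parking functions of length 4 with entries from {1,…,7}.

2048

#PF = (8−4)·8^(4−1) = 4×512 = 2048 (Konheim–Weiss)
Example (6,1,4,4) → sorted (1,4,4,6): b_i ≤ 3+i ∀i, a PF.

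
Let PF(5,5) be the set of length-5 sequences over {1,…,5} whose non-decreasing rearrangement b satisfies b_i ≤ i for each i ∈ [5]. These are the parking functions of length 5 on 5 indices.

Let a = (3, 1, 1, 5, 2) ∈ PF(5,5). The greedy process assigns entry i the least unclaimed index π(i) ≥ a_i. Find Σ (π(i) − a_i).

3

Σπ = 15 ({1..5} each once); Σa = 3+1+1+5+2 = 12; disp = 15−12 = 3.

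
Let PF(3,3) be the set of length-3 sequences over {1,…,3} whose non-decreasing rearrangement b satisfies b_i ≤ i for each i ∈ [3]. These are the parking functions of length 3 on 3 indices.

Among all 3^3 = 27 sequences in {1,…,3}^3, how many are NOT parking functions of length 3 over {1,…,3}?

11

#PF = (4−3)·4^(3−1) = 1×16 = 16
E.g. (2,3,3) → sorted (2,3,3): b_1=2>1, not a PF.
Total 27; non-PF = 27−16 = 11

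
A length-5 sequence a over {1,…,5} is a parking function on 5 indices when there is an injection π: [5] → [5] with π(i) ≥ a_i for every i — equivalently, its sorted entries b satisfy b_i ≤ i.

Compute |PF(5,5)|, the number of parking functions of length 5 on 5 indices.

|PF(5,5)| = 1·6^4 = 1·1296 = 1296 (Pollak)
Example (3,5,1,1,3) → sorted (1,1,3,3,5): b_i ≤ i ∀i, a PF.

1296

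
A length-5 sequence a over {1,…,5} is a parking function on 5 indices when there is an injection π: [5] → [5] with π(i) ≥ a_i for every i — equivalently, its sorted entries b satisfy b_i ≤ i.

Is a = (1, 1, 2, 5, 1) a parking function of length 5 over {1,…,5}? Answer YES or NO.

YES

Sorted: b = (1, 1, 1, 2, 5).
  b_1=1 ≤ 1
  b_2=1 ≤ 2
  b_3=1 ≤ 3
  b_4=2 ≤ 4
  b_5=5 ≤ 5
All bounds hold ⇒ YES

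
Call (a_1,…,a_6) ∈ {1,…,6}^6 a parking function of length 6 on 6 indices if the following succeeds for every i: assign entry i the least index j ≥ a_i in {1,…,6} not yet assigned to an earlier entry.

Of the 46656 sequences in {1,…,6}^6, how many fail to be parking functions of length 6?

|PF| = 1·7^5 = 1 · 16807 = 16807
Check (3,6,3,6,4,5) → sorted (3,3,4,5,6,6): b_1=3>1, not a PF.
Total 46656; non-PF = 46656−16807 = 29849

29849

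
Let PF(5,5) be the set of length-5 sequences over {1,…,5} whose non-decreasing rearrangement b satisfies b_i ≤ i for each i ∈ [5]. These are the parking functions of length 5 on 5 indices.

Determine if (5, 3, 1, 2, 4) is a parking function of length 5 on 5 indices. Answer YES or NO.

YES

Rearranged: b = (1, 2, 3, 4, 5).
  b_1=1 ≤ 1
  b_2=2 ≤ 2
  b_3=3 ≤ 3
  b_4=4 ≤ 4
  b_5=5 ≤ 5
All bounds hold ⇒ YES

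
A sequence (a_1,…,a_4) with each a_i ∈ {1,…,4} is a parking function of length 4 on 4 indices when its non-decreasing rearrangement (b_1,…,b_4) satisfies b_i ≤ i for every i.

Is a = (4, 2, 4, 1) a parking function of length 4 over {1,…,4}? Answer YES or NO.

NO

Order a: b = (1, 2, 4, 4).
  b_1=1 ≤ 1
  b_2=2 ≤ 2
  b_3=4 > 3
  fails at i=3 ⇒ NO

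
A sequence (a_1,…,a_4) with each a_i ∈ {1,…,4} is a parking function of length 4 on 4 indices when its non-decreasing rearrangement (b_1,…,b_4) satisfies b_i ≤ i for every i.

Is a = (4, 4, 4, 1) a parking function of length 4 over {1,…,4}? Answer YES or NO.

Sorted: b = (1, 4, 4, 4).
  b_1=1 ≤ 1
  b_2=4 > 2
  fails at i=2 ⇒ NO

NO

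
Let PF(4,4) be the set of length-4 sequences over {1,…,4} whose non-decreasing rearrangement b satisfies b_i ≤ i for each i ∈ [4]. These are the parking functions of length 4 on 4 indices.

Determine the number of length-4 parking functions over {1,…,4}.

125

#PF = (5−4)·5^(4−1) = 1×125 = 125 (Konheim–Weiss)
E.g. (2,3,2,1) → sorted (1,2,2,3): b_i ≤ i ∀i, a PF.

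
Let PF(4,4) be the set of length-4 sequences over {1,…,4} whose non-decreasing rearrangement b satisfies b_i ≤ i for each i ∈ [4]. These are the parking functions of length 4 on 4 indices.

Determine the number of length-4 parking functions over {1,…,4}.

125

Count = 1·5^3 = 1 · 125 = 125 (Pollak)
One tuple (2,1,3,3) → sorted (1,2,3,3): b_i ≤ i ∀i, a PF.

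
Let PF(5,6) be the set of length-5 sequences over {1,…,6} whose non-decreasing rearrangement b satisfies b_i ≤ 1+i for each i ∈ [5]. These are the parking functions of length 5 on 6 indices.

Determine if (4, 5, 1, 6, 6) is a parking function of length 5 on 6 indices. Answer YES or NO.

Sorted: b = (1, 4, 5, 6, 6).
  b_1=1 ≤ 2
  b_2=4 > 3
  fails at i=2 ⇒ NO

NO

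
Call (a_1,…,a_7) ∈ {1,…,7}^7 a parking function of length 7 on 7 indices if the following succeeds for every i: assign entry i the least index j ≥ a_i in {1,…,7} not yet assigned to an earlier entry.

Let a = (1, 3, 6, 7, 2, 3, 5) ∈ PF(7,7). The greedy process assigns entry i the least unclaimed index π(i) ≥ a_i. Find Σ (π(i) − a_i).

1

Σπ = 7·8/2 = 28 (π permutes [7]); Σa = 1+3+6+7+2+3+5 = 27; disp = 28−27 = 1.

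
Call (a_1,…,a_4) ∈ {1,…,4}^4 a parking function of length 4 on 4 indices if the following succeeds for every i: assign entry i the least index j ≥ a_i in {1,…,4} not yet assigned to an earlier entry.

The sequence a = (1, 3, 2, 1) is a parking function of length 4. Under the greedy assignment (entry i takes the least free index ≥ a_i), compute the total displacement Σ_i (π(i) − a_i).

Σπ(i) = 1+…+4 = 10; Σa = 1+3+2+1 = 7; disp = 10−7 = 3.

3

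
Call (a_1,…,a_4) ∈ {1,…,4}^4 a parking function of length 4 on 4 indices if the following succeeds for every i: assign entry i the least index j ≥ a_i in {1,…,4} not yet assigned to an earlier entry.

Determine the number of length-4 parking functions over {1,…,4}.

125

|PF(4,4)| = (5−4)·5^(4−1) = 1 · 125 = 125 (Konheim–Weiss)
One tuple (1,1,4,1) → sorted (1,1,1,4): b_i ≤ i ∀i, a PF.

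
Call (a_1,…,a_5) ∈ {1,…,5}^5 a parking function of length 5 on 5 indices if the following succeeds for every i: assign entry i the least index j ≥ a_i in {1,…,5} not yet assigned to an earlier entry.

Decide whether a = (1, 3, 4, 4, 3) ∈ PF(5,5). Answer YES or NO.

NO

Sorted: b = (1, 3, 3, 4, 4).
  b_1=1 ≤ 1
  b_2=3 > 2
  fails at i=2 ⇒ NO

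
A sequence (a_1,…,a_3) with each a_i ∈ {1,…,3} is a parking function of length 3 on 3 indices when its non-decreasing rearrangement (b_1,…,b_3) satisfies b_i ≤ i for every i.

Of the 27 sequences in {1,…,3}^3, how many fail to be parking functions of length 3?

11

|PF| = (4−3)·4^(3−1) = 1·16 = 16 (Pollak)
One tuple (3,2,3) → sorted (2,3,3): b_1=2>1, not a PF.
Total 27; non-PF = 27−16 = 11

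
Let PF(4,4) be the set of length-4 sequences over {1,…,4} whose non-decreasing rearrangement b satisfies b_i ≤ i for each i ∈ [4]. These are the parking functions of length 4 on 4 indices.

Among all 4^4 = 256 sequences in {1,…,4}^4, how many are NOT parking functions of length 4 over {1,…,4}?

|PF| = (4+1−4)·(4+1)^{4−1} = 1×125 = 125 (Pollak)
E.g. (4,4,1,2) → sorted (1,2,4,4): b_3=4>3, not a PF.
Total 256; non-PF = 256−125 = 131

131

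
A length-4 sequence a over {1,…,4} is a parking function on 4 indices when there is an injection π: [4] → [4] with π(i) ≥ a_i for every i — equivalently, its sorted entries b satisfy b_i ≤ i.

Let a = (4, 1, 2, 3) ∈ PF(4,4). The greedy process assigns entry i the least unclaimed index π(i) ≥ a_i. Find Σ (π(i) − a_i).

0

Σπ = 4·5/2 = 10 (π permutes [4]); Σa = 4+1+2+3 = 10; disp = 10−10 = 0.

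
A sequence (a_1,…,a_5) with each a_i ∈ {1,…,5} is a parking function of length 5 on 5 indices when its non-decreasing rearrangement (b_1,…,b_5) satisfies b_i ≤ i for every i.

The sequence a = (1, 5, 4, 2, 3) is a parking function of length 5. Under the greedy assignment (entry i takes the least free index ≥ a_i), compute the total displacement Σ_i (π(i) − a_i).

0

Σπ(i) = 1+…+5 = 15; Σa = 1+5+4+2+3 = 15; disp = 15−15 = 0.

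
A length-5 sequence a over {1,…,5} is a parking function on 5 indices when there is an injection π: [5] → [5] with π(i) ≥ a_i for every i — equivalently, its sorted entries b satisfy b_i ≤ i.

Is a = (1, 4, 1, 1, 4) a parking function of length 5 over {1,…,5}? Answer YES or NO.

YES

Rearranged: b = (1, 1, 1, 4, 4).
  b_1=1 ≤ 1
  b_2=1 ≤ 2
  b_3=1 ≤ 3
  b_4=4 ≤ 4
  b_5=4 ≤ 5
All bounds hold ⇒ YES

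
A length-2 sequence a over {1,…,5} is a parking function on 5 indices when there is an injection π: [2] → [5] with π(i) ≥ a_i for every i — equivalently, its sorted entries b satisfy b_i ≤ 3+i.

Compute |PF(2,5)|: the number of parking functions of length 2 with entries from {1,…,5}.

Count = (6−2)·6^(2−1) = 4 · 6 = 24 (Pollak)
E.g. (1,3) → sorted (1,3): b_i ≤ 3+i ∀i, a PF.

24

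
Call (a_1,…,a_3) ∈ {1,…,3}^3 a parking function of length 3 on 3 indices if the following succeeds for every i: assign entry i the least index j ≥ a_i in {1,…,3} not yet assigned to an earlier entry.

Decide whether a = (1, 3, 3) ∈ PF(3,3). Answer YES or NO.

NO

Order a: b = (1, 3, 3).
  b_1=1 ≤ 1
  b_2=3 > 2
  fails at i=2 ⇒ NO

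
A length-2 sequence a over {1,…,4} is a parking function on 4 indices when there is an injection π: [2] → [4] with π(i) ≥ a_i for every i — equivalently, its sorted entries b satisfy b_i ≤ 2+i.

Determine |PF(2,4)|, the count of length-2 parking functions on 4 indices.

15

|PF| = (4+1−2)·(4+1)^{2−1} = 3·5 = 15 (Pollak)
E.g. (1,1) → sorted (1,1): b_i ≤ 2+i ∀i, a PF.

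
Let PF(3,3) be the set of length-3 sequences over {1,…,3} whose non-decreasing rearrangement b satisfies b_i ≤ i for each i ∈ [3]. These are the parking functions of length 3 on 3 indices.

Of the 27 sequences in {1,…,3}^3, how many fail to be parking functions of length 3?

#PF = (4−3)·4^(3−1) = 1×16 = 16 (Pollak)
Example (2,3,3) → sorted (2,3,3): b_1=2>1, not a PF.
So 27 − 16 = 11 fail.

11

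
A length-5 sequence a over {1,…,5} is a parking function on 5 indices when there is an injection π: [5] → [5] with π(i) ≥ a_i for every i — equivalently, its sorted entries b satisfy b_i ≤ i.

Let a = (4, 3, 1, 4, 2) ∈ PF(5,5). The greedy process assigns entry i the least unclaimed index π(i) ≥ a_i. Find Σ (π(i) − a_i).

Σπ(i) = 1+…+5 = 15; Σa = 4+3+1+4+2 = 14; disp = 15−14 = 1.

1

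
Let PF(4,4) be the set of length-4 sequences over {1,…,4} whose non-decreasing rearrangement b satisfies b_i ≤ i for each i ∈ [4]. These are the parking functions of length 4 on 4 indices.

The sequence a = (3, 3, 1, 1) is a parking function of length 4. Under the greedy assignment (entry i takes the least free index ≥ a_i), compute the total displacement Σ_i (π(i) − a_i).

Σπ(i) = 1+…+4 = 10; Σa = 3+3+1+1 = 8; disp = 10−8 = 2.

2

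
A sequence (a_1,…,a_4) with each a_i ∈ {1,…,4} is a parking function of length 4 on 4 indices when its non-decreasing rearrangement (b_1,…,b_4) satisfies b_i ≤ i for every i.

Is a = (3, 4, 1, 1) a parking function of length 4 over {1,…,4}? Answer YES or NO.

YES

Rearranged: b = (1, 1, 3, 4).
  b_1=1 ≤ 1
  b_2=1 ≤ 2
  b_3=3 ≤ 3
  b_4=4 ≤ 4
All bounds hold ⇒ YES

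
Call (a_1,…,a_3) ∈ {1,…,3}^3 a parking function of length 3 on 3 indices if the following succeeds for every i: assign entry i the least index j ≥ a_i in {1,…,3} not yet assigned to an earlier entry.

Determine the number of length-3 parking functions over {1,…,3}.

16

Count = (3−3+1)·(3+1)^(3−1) = 1 · 16 = 16 (Pollak)
Example (1,3,1) → sorted (1,1,3): b_i ≤ i ∀i, a PF.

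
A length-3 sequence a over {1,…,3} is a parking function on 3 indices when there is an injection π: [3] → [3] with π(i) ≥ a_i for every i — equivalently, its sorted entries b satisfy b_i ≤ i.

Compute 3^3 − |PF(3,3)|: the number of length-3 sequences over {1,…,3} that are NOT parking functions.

#PF = (3+1−3)·(3+1)^{3−1} = 1 · 16 = 16 (Pollak)
One tuple (2,2,3) → sorted (2,2,3): b_1=2>1, not a PF.
Total 27; non-PF = 27−16 = 11

11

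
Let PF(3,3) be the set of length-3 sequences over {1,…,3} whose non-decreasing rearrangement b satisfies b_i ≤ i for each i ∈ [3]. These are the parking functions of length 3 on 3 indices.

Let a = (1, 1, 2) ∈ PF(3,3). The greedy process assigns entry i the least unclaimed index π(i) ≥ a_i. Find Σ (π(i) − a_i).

Σπ = 6 ({1..3} each once); Σa = 1+1+2 = 4; disp = 6−4 = 2.

2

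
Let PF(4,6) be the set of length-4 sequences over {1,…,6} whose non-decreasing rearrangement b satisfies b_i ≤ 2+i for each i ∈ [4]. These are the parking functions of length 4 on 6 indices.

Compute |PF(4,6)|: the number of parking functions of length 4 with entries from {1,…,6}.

|PF| = 3·7^3 = 3×343 = 1029 (Pollak)
E.g. (4,3,4,6) → sorted (3,4,4,6): b_i ≤ 2+i ∀i, a PF.

1029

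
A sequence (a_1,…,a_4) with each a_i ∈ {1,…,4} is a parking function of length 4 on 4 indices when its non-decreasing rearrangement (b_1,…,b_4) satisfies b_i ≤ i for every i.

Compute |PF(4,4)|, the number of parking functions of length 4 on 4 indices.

#PF = 1·5^3 = 1 · 125 = 125 (Pollak)
One tuple (1,2,1,2) → sorted (1,1,2,2): b_i ≤ i ∀i, a PF.

125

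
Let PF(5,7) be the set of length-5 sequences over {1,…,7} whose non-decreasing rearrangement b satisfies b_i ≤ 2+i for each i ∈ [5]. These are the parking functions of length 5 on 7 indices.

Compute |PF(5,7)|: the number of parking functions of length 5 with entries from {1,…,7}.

Count = (7+1−5)·(7+1)^{5−1} = 3×4096 = 12288
One tuple (4,1,5,1,5) → sorted (1,1,4,5,5): b_i ≤ 2+i ∀i, a PF.

12288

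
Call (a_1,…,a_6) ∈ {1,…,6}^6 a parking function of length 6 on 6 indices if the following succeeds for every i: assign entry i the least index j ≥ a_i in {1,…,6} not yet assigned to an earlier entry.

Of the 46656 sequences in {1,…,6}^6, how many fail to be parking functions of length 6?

|PF(6,6)| = (6+1−6)·(6+1)^{6−1} = 1·16807 = 16807 [KW]
One tuple (4,5,5,2,1,4) → sorted (1,2,4,4,5,5): b_3=4>3, not a PF.
6^6 − 16807 = 46656 − 16807 = 29849

29849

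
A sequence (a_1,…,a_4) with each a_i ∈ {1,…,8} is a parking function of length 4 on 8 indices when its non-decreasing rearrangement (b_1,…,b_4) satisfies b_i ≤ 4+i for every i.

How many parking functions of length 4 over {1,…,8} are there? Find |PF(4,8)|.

3645

|PF(4,8)| = (9−4)·9^(4−1) = 5 · 729 = 3645 (Konheim–Weiss)
One tuple (1,1,4,7) → sorted (1,1,4,7): b_i ≤ 4+i ∀i, a PF.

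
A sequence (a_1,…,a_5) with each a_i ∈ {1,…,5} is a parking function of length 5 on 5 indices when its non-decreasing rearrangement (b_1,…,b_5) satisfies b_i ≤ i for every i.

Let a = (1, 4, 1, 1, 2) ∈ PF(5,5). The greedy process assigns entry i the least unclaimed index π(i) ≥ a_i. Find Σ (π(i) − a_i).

6

Σπ = 5·6/2 = 15 (π permutes [5]); Σa = 1+4+1+1+2 = 9; disp = 15−9 = 6.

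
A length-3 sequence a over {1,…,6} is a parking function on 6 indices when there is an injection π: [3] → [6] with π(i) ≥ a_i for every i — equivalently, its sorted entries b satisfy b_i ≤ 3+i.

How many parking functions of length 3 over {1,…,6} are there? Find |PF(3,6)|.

|PF(3,6)| = (6−3+1)·(6+1)^(3−1) = 4 · 49 = 196
Example (6,2,3) → sorted (2,3,6): b_i ≤ 3+i ∀i, a PF.

196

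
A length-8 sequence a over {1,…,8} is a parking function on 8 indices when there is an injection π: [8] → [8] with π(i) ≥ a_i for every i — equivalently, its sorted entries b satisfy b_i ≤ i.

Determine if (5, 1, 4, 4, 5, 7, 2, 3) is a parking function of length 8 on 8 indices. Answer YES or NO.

YES

Sorted: b = (1, 2, 3, 4, 4, 5, 5, 7).
  b_1=1 ≤ 1
  b_2=2 ≤ 2
  b_3=3 ≤ 3
  b_4=4 ≤ 4
  b_5=4 ≤ 5
  b_6=5 ≤ 6
  b_7=5 ≤ 7
  b_8=7 ≤ 8
All bounds hold ⇒ YES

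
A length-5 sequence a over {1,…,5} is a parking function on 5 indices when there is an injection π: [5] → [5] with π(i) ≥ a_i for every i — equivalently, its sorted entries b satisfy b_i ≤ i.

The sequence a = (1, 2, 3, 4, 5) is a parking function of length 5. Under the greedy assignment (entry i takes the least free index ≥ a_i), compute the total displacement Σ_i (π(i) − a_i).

0

Σπ = 15 ({1..5} each once); Σa = 1+2+3+4+5 = 15; disp = 15−15 = 0.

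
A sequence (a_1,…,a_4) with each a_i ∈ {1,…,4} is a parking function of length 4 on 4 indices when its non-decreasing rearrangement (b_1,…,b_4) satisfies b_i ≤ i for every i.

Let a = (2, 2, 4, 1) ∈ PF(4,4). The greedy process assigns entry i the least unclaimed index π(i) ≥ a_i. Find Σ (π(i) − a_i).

Σπ = 10 ({1..4} each once); Σa = 2+2+4+1 = 9; disp = 10−9 = 1.

1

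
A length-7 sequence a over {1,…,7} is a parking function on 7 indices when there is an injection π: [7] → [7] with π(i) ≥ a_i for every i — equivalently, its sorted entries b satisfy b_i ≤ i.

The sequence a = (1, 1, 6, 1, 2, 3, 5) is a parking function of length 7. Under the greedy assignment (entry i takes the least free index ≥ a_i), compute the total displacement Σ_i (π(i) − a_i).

Σπ(i) = 1+…+7 = 28; Σa = 1+1+6+1+2+3+5 = 19; disp = 28−19 = 9.

9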